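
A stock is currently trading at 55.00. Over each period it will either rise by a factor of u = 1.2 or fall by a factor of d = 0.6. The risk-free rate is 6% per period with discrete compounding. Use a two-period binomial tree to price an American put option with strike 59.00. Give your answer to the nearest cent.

Risk-neutral probability p = (1 + 0.06 − 0.6)/(1.2 − 0.6) = 0.4600/0.6000 = 0.7667
Terminal stock prices: S_uu = 79.2, S_ud = 39.6, S_dd = 19.8
Terminal payoffs (K − S): max(-20.2, 0) = 0, max(19.4, 0) = 19.4, max(39.2, 0) = 39.2
Node u (S = 66): continuation = 1/1.06·[0.7667·0.0000 + 0.2333·19.4000] = 4.2704; exercise value = 0.0000 ≤ continuation, so V_u = 4.2704
Node d (S = 33): continuation = 1/1.06·[0.7667·19.4000 + 0.2333·39.2000] = 22.6604; exercise value = 26.0000 > continuation, so V_d = 26.0000 (exercise)
Node 0 (S = 55): continuation = 1/1.06·[0.7667·4.2704 + 0.2333·26.0000] = 8.8120; exercise value = 4.0000 ≤ continuation, so V_0 = 8.8120

8.81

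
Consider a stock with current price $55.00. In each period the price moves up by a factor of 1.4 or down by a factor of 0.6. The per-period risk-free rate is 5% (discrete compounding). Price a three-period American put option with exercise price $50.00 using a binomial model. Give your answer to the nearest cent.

Risk-neutral probability p = (1 + 0.05 − 0.6)/(1.4 − 0.6) = 0.4500/0.8000 = 0.5625
Terminal stock prices: S_uuu = 150.9, S_uud = 64.68, S_udd = 27.72, S_ddd = 11.88
Terminal payoffs (K − S): max(-100.9, 0) = 0, max(-14.68, 0) = 0, max(22.28, 0) = 22.28, max(38.12, 0) = 38.12
Node uu (S = 107.8): continuation = 1/1.05·[0.5625·0.0000 + 0.4375·0.0000] = 0.0000; exercise value = 0.0000 ≤ continuation, so V_uu = 0.0000
Node ud (S = 46.2): continuation = 1/1.05·[0.5625·0.0000 + 0.4375·22.2800] = 9.2833; exercise value = 3.8000 ≤ continuation, so V_ud = 9.2833
Node dd (S = 19.8): continuation = 1/1.05·[0.5625·22.2800 + 0.4375·38.1200] = 27.8190; exercise value = 30.2000 > continuation, so V_dd = 30.2000 (exercise)
Node u (S = 77): continuation = 1/1.05·[0.5625·0.0000 + 0.4375·9.2833] = 3.8681; exercise value = 0.0000 ≤ continuation, so V_u = 3.8681
Node d (S = 33): continuation = 1/1.05·[0.5625·9.2833 + 0.4375·30.2000] = 17.5565; exercise value = 17.0000 ≤ continuation, so V_d = 17.5565
Node 0 (S = 55): continuation = 1/1.05·[0.5625·3.8681 + 0.4375·17.5565] = 9.3874; exercise value = 0.0000 ≤ continuation, so V_0 = 9.3874

$9.39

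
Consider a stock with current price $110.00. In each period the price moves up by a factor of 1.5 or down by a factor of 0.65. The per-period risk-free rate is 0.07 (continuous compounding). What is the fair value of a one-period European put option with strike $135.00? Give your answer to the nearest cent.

Risk-neutral probability p = (e^0.07 − 0.65)/(1.5 − 0.65) = 0.4225/0.8500 = 0.4971
Terminal stock prices: S_u = 165, S_d = 71.5
Terminal payoffs (K − S): max(-30, 0) = 0, max(63.5, 0) = 63.5
Node 0 (S = 110): V_0 = e^(−0.07)·[0.4971·0.0000 + 0.5029·63.5000] = 29.7771

$29.78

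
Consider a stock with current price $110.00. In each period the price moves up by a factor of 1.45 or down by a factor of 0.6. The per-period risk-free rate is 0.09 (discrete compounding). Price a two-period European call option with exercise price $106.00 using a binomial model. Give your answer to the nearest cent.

Risk-neutral probability p = (1 + 0.09 − 0.6)/(1.45 − 0.6) = 0.4900/0.8500 = 0.5765
Terminal stock prices: S_uu = 231.3, S_ud = 95.7, S_dd = 39.6
Terminal payoffs (S − K): max(125.3, 0) = 125.3, max(-10.3, 0) = 0, max(-66.4, 0) = 0
Node u (S = 159.5): V_u = 1/1.09·[0.5765·125.2750 + 0.4235·0.0000] = 66.2545
Node d (S = 66): V_d = 1/1.09·[0.5765·0.0000 + 0.4235·0.0000] = 0.0000
Node 0 (S = 110): V_0 = 1/1.09·[0.5765·66.2545 + 0.4235·0.0000] = 35.0401

$35.04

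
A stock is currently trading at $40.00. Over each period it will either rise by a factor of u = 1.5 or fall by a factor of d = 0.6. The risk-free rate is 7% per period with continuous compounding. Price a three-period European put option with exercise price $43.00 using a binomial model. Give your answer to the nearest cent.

Risk-neutral probability p = (e^0.07 − 0.6)/(1.5 − 0.6) = 0.4725/0.9000 = 0.5250
Terminal stock prices: S_uuu = 135, S_uud = 54, S_udd = 21.6, S_ddd = 8.64
Terminal payoffs (K − S): max(-92, 0) = 0, max(-11, 0) = 0, max(21.4, 0) = 21.4, max(34.36, 0) = 34.36
Node uu (S = 90): V_uu = e^(−0.07)·[0.5250·0.0000 + 0.4750·0.0000] = 0.0000
Node ud (S = 36): V_ud = e^(−0.07)·[0.5250·0.0000 + 0.4750·21.4000] = 9.4776
Node dd (S = 14.4): V_dd = e^(−0.07)·[0.5250·21.4000 + 0.4750·34.3600] = 25.6929
Node u (S = 60): V_u = e^(−0.07)·[0.5250·0.0000 + 0.4750·9.4776] = 4.1974
Node d (S = 24): V_d = e^(−0.07)·[0.5250·9.4776 + 0.4750·25.6929] = 16.0183
Node 0 (S = 40): V_0 = e^(−0.07)·[0.5250·4.1974 + 0.4750·16.0183] = 9.1489

$9.15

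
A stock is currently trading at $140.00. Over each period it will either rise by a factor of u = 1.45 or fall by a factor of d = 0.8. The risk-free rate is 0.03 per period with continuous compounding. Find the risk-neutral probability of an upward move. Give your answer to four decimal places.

p = 0.3545

Risk-neutral probability p = (e^0.03 − 0.8)/(1.45 − 0.8) = 0.2305/0.6500 = 0.3545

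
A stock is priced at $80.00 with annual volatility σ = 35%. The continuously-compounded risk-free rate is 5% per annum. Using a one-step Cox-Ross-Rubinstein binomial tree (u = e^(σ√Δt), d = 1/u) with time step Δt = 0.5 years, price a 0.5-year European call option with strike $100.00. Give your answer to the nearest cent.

$1.18

CRR parameters: u = e^(σ√Δt) = e^(0.35·√0.5) = 1.2808, d = 1/u = 0.7808
Per-period rate: rΔt = 0.05·0.5 = 0.025, so R = e^0.025 = 1.0253
Risk-neutral probability p = (e^0.025 − 0.7808)/(1.2808 − 0.7808) = 0.2446/0.5000 = 0.4891
Terminal stock prices: S_u = 102.5, S_d = 62.46
Terminal payoffs (S − K): max(2.464, 0) = 2.464, max(-37.54, 0) = 0
Node 0 (S = 80): V_0 = e^(−0.025)·[0.4891·2.4643 + 0.5109·0.0000] = 1.1754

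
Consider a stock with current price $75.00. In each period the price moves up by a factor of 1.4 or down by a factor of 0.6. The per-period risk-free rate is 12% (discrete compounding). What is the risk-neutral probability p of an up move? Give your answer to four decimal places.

Risk-neutral probability p = (1 + 0.12 − 0.6)/(1.4 − 0.6) = 0.5200/0.8000 = 0.6500

p = 0.6500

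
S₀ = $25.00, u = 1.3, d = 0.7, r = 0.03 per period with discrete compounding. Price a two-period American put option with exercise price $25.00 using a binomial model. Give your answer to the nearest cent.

Risk-neutral probability p = (1 + 0.03 − 0.7)/(1.3 − 0.7) = 0.3300/0.6000 = 0.5500
Terminal stock prices: S_uu = 42.25, S_ud = 22.75, S_dd = 12.25
Terminal payoffs (K − S): max(-17.25, 0) = 0, max(2.25, 0) = 2.25, max(12.75, 0) = 12.75
Node u (S = 32.5): continuation = 1/1.03·[0.5500·0.0000 + 0.4500·2.2500] = 0.9830; exercise value = 0.0000 ≤ continuation, so V_u = 0.9830
Node d (S = 17.5): continuation = 1/1.03·[0.5500·2.2500 + 0.4500·12.7500] = 6.7718; exercise value = 7.5000 > continuation, so V_d = 7.5000 (exercise)
Node 0 (S = 25): continuation = 1/1.03·[0.5500·0.9830 + 0.4500·7.5000] = 3.8016; exercise value = 0.0000 ≤ continuation, so V_0 = 3.8016

$3.80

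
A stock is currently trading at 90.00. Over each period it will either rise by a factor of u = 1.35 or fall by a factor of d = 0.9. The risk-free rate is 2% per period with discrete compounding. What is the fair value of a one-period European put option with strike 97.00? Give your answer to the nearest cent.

11.50

Risk-neutral probability p = (1 + 0.02 − 0.9)/(1.35 − 0.9) = 0.1200/0.4500 = 0.2667
Terminal stock prices: S_u = 121.5, S_d = 81
Terminal payoffs (K − S): max(-24.5, 0) = 0, max(16, 0) = 16
Node 0 (S = 90): V_0 = 1/1.02·[0.2667·0.0000 + 0.7333·16.0000] = 11.5033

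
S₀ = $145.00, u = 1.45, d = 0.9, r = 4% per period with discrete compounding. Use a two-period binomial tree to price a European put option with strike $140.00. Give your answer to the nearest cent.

$11.59

Risk-neutral probability p = (1 + 0.04 − 0.9)/(1.45 − 0.9) = 0.1400/0.5500 = 0.2545
Terminal stock prices: S_uu = 304.9, S_ud = 189.2, S_dd = 117.5
Terminal payoffs (K − S): max(-164.9, 0) = 0, max(-49.22, 0) = 0, max(22.55, 0) = 22.55
Node u (S = 210.2): V_u = 1/1.04·[0.2545·0.0000 + 0.7455·0.0000] = 0.0000
Node d (S = 130.5): V_d = 1/1.04·[0.2545·0.0000 + 0.7455·22.5500] = 16.1635
Node 0 (S = 145): V_0 = 1/1.04·[0.2545·0.0000 + 0.7455·16.1635] = 11.5857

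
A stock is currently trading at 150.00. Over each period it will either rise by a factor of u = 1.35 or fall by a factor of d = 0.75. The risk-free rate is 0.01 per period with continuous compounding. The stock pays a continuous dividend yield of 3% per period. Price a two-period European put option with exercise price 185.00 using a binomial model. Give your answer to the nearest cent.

52.82

Per-period risk-free factor R = e^0.01 = 1.0101; dividend-adjusted growth = e^(0.01−0.03) = 0.9802.
Risk-neutral probability p = (0.9802 − 0.75)/(1.35 − 0.75) = 0.2302/0.6000 = 0.3837
Terminal stock prices: S_uu = 273.4, S_ud = 151.9, S_dd = 84.38
Terminal payoffs (K − S): max(-88.38, 0) = 0, max(33.12, 0) = 33.12, max(100.6, 0) = 100.6
Node u (S = 202.5): V_u = e^(−0.01)·[0.3837·0.0000 + 0.6163·33.1250] = 20.2130
Node d (S = 112.5): V_d = e^(−0.01)·[0.3837·33.1250 + 0.6163·100.6250] = 73.9841
Node 0 (S = 150): V_0 = e^(−0.01)·[0.3837·20.2130 + 0.6163·73.9841] = 52.8231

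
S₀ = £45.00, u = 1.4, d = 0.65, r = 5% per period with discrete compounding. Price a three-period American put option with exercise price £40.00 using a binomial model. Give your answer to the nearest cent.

Risk-neutral probability p = (1 + 0.05 − 0.65)/(1.4 − 0.65) = 0.4000/0.7500 = 0.5333
Terminal stock prices: S_uuu = 123.5, S_uud = 57.33, S_udd = 26.62, S_ddd = 12.36
Terminal payoffs (K − S): max(-83.48, 0) = 0, max(-17.33, 0) = 0, max(13.38, 0) = 13.38, max(27.64, 0) = 27.64
Node uu (S = 88.2): continuation = 1/1.05·[0.5333·0.0000 + 0.4667·0.0000] = 0.0000; exercise value = 0.0000 ≤ continuation, so V_uu = 0.0000
Node ud (S = 40.95): continuation = 1/1.05·[0.5333·0.0000 + 0.4667·13.3825] = 5.9478; exercise value = 0.0000 ≤ continuation, so V_ud = 5.9478
Node dd (S = 19.01): continuation = 1/1.05·[0.5333·13.3825 + 0.4667·27.6419] = 19.0827; exercise value = 20.9875 > continuation, so V_dd = 20.9875 (exercise)
Node u (S = 63): continuation = 1/1.05·[0.5333·0.0000 + 0.4667·5.9478] = 2.6435; exercise value = 0.0000 ≤ continuation, so V_u = 2.6435
Node d (S = 29.25): continuation = 1/1.05·[0.5333·5.9478 + 0.4667·20.9875] = 12.3489; exercise value = 10.7500 ≤ continuation, so V_d = 12.3489
Node 0 (S = 45): continuation = 1/1.05·[0.5333·2.6435 + 0.4667·12.3489] = 6.8311; exercise value = 0.0000 ≤ continuation, so V_0 = 6.8311

£6.83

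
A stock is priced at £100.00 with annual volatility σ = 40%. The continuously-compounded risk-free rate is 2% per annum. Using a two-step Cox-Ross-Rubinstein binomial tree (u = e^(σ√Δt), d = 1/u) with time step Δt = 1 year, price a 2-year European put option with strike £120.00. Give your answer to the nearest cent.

CRR parameters: u = e^(σ√Δt) = e^(0.4·√1) = 1.4918, d = 1/u = 0.6703
Per-period rate: rΔt = 0.02·1 = 0.02, so R = e^0.02 = 1.0202
Risk-neutral probability p = (e^0.02 − 0.6703)/(1.4918 − 0.6703) = 0.3499/0.8215 = 0.4259
Terminal stock prices: S_uu = 222.6, S_ud = 100, S_dd = 44.93
Terminal payoffs (K − S): max(-102.6, 0) = 0, max(20, 0) = 20, max(75.07, 0) = 75.07
Node u (S = 149.2): V_u = e^(−0.02)·[0.4259·0.0000 + 0.5741·20.0000] = 11.2546
Node d (S = 67.03): V_d = e^(−0.02)·[0.4259·20.0000 + 0.5741·75.0671] = 50.5918
Node 0 (S = 100): V_0 = e^(−0.02)·[0.4259·11.2546 + 0.5741·50.5918] = 33.1679

£33.17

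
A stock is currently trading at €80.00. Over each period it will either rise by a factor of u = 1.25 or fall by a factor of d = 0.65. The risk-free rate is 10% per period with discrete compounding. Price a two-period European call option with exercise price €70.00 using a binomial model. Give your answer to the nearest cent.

Risk-neutral probability p = (1 + 0.1 − 0.65)/(1.25 − 0.65) = 0.4500/0.6000 = 0.7500
Terminal stock prices: S_uu = 125, S_ud = 65, S_dd = 33.8
Terminal payoffs (S − K): max(55, 0) = 55, max(-5, 0) = 0, max(-36.2, 0) = 0
Node u (S = 100): V_u = 1/1.1·[0.7500·55.0000 + 0.2500·0.0000] = 37.5000
Node d (S = 52): V_d = 1/1.1·[0.7500·0.0000 + 0.2500·0.0000] = 0.0000
Node 0 (S = 80): V_0 = 1/1.1·[0.7500·37.5000 + 0.2500·0.0000] = 25.5682

€25.57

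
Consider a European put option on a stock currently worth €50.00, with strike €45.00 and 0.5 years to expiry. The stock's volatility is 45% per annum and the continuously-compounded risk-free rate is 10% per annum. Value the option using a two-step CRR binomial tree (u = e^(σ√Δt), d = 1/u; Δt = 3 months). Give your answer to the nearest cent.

CRR parameters: u = e^(σ√Δt) = e^(0.45·√0.25) = 1.2523, d = 1/u = 0.7985
Per-period rate: rΔt = 0.1·0.25 = 0.025, so R = e^0.025 = 1.0253
Risk-neutral probability p = (e^0.025 − 0.7985)/(1.2523 − 0.7985) = 0.2268/0.4538 = 0.4998
Terminal stock prices: S_uu = 78.42, S_ud = 50, S_dd = 31.88
Terminal payoffs (K − S): max(-33.42, 0) = 0, max(-5, 0) = 0, max(13.12, 0) = 13.12
Node u (S = 62.62): V_u = e^(−0.025)·[0.4998·0.0000 + 0.5002·0.0000] = 0.0000
Node d (S = 39.93): V_d = e^(−0.025)·[0.4998·0.0000 + 0.5002·13.1186] = 6.4003
Node 0 (S = 50): V_0 = e^(−0.025)·[0.4998·0.0000 + 0.5002·6.4003] = 3.1226

€3.12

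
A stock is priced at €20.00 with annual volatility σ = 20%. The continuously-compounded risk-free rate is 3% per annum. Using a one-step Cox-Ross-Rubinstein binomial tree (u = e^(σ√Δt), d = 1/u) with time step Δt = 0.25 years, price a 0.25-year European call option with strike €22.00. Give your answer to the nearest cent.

CRR parameters: u = e^(σ√Δt) = e^(0.2·√0.25) = 1.1052, d = 1/u = 0.9048
Per-period rate: rΔt = 0.03·0.25 = 0.0075, so R = e^0.0075 = 1.0075
Risk-neutral probability p = (e^0.0075 − 0.9048)/(1.1052 − 0.9048) = 0.1027/0.2003 = 0.5126
Terminal stock prices: S_u = 22.1, S_d = 18.1
Terminal payoffs (S − K): max(0.1034, 0) = 0.1034, max(-3.903, 0) = 0
Node 0 (S = 20): V_0 = e^(−0.0075)·[0.5126·0.1034 + 0.4874·0.0000] = 0.0526

€0.05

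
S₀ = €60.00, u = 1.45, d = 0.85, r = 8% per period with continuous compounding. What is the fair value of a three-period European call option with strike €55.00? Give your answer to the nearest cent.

Risk-neutral probability p = (e^0.08 − 0.85)/(1.45 − 0.85) = 0.2333/0.6000 = 0.3888
Terminal stock prices: S_uuu = 182.9, S_uud = 107.2, S_udd = 62.86, S_ddd = 36.85
Terminal payoffs (S − K): max(127.9, 0) = 127.9, max(52.23, 0) = 52.23, max(7.857, 0) = 7.857, max(-18.15, 0) = 0
Node uu (S = 126.2): V_uu = e^(−0.08)·[0.3888·127.9175 + 0.6112·52.2275] = 75.3786
Node ud (S = 73.95): V_ud = e^(−0.08)·[0.3888·52.2275 + 0.6112·7.8575] = 23.1786
Node dd (S = 43.35): V_dd = e^(−0.08)·[0.3888·7.8575 + 0.6112·0.0000] = 2.8202
Node u (S = 87): V_u = e^(−0.08)·[0.3888·75.3786 + 0.6112·23.1786] = 40.1321
Node d (S = 51): V_d = e^(−0.08)·[0.3888·23.1786 + 0.6112·2.8202] = 9.9104
Node 0 (S = 60): V_0 = e^(−0.08)·[0.3888·40.1321 + 0.6112·9.9104] = 19.9956

€20.00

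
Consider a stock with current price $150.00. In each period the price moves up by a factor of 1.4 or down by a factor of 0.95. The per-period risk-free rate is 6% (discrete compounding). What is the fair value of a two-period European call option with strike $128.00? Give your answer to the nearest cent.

Risk-neutral probability p = (1 + 0.06 − 0.95)/(1.4 − 0.95) = 0.1100/0.4500 = 0.2444
Terminal stock prices: S_uu = 294, S_ud = 199.5, S_dd = 135.4
Terminal payoffs (S − K): max(166, 0) = 166, max(71.5, 0) = 71.5, max(7.375, 0) = 7.375
Node u (S = 210): V_u = 1/1.06·[0.2444·166.0000 + 0.7556·71.5000] = 89.2453
Node d (S = 142.5): V_d = 1/1.06·[0.2444·71.5000 + 0.7556·7.3750] = 21.7453
Node 0 (S = 150): V_0 = 1/1.06·[0.2444·89.2453 + 0.7556·21.7453] = 36.0805

$36.08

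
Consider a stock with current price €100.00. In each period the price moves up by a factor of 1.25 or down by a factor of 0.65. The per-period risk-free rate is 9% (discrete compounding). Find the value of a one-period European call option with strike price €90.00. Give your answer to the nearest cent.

Risk-neutral probability p = (1 + 0.09 − 0.65)/(1.25 − 0.65) = 0.4400/0.6000 = 0.7333
Terminal stock prices: S_u = 125, S_d = 65
Terminal payoffs (S − K): max(35, 0) = 35, max(-25, 0) = 0
Node 0 (S = 100): V_0 = 1/1.09·[0.7333·35.0000 + 0.2667·0.0000] = 23.5474

€23.55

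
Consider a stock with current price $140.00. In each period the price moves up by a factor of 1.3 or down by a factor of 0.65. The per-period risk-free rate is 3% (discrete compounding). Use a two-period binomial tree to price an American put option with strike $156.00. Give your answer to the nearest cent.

Risk-neutral probability p = (1 + 0.03 − 0.65)/(1.3 − 0.65) = 0.3800/0.6500 = 0.5846
Terminal stock prices: S_uu = 236.6, S_ud = 118.3, S_dd = 59.15
Terminal payoffs (K − S): max(-80.6, 0) = 0, max(37.7, 0) = 37.7, max(96.85, 0) = 96.85
Node u (S = 182): continuation = 1/1.03·[0.5846·0.0000 + 0.4154·37.7000] = 15.2039; exercise value = 0.0000 ≤ continuation, so V_u = 15.2039
Node d (S = 91): continuation = 1/1.03·[0.5846·37.7000 + 0.4154·96.8500] = 60.4563; exercise value = 65.0000 > continuation, so V_d = 65.0000 (exercise)
Node 0 (S = 140): continuation = 1/1.03·[0.5846·15.2039 + 0.4154·65.0000] = 34.8431; exercise value = 16.0000 ≤ continuation, so V_0 = 34.8431

$34.84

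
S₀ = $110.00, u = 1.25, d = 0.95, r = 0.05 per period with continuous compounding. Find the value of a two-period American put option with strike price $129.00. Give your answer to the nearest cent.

Risk-neutral probability p = (e^0.05 − 0.95)/(1.25 − 0.95) = 0.1013/0.3000 = 0.3376
Terminal stock prices: S_uu = 171.9, S_ud = 130.6, S_dd = 99.27
Terminal payoffs (K − S): max(-42.88, 0) = 0, max(-1.625, 0) = 0, max(29.73, 0) = 29.73
Node u (S = 137.5): continuation = e^(−0.05)·[0.3376·0.0000 + 0.6624·0.0000] = 0.0000; exercise value = 0.0000 ≤ continuation, so V_u = 0.0000
Node d (S = 104.5): continuation = e^(−0.05)·[0.3376·0.0000 + 0.6624·29.7250] = 18.7304; exercise value = 24.5000 > continuation, so V_d = 24.5000 (exercise)
Node 0 (S = 110): continuation = e^(−0.05)·[0.3376·0.0000 + 0.6624·24.5000] = 15.4380; exercise value = 19.0000 > continuation, so V_0 = 19.0000 (exercise)

$19.00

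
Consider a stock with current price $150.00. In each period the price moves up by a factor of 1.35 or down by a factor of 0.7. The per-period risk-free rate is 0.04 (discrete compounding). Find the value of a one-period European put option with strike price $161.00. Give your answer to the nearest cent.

$25.68

Risk-neutral probability p = (1 + 0.04 − 0.7)/(1.35 − 0.7) = 0.3400/0.6500 = 0.5231
Terminal stock prices: S_u = 202.5, S_d = 105
Terminal payoffs (K − S): max(-41.5, 0) = 0, max(56, 0) = 56
Node 0 (S = 150): V_0 = 1/1.04·[0.5231·0.0000 + 0.4769·56.0000] = 25.6805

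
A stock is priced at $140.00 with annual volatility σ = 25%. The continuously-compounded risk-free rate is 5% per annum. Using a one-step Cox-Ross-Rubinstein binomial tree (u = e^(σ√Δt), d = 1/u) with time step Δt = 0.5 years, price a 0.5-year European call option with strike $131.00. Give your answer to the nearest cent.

$18.55

CRR parameters: u = e^(σ√Δt) = e^(0.25·√0.5) = 1.1934, d = 1/u = 0.8380
Per-period rate: rΔt = 0.05·0.5 = 0.025, so R = e^0.025 = 1.0253
Risk-neutral probability p = (e^0.025 − 0.8380)/(1.1934 − 0.8380) = 0.1873/0.3554 = 0.5272
Terminal stock prices: S_u = 167.1, S_d = 117.3
Terminal payoffs (S − K): max(36.07, 0) = 36.07, max(-13.68, 0) = 0
Node 0 (S = 140): V_0 = e^(−0.025)·[0.5272·36.0710 + 0.4728·0.0000] = 18.5454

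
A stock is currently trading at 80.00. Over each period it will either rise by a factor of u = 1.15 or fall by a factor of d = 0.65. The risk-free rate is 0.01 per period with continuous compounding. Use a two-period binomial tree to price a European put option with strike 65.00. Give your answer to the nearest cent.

Risk-neutral probability p = (e^0.01 − 0.65)/(1.15 − 0.65) = 0.3601/0.5000 = 0.7201
Terminal stock prices: S_uu = 105.8, S_ud = 59.8, S_dd = 33.8
Terminal payoffs (K − S): max(-40.8, 0) = 0, max(5.2, 0) = 5.2, max(31.2, 0) = 31.2
Node u (S = 92): V_u = e^(−0.01)·[0.7201·0.0000 + 0.2799·5.2000] = 1.4410
Node d (S = 52): V_d = e^(−0.01)·[0.7201·5.2000 + 0.2799·31.2000] = 12.3532
Node 0 (S = 80): V_0 = e^(−0.01)·[0.7201·1.4410 + 0.2799·12.3532] = 4.4506

4.45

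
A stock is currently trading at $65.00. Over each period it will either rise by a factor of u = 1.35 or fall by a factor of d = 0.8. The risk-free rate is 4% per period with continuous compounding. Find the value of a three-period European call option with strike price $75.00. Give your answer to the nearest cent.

$11.99

Risk-neutral probability p = (e^0.04 − 0.8)/(1.35 − 0.8) = 0.2408/0.5500 = 0.4378
Terminal stock prices: S_uuu = 159.9, S_uud = 94.77, S_udd = 56.16, S_ddd = 33.28
Terminal payoffs (S − K): max(84.92, 0) = 84.92, max(19.77, 0) = 19.77, max(-18.84, 0) = 0, max(-41.72, 0) = 0
Node uu (S = 118.5): V_uu = e^(−0.04)·[0.4378·84.9244 + 0.5622·19.7700] = 46.4033
Node ud (S = 70.2): V_ud = e^(−0.04)·[0.4378·19.7700 + 0.5622·0.0000] = 8.3166
Node dd (S = 41.6): V_dd = e^(−0.04)·[0.4378·0.0000 + 0.5622·0.0000] = 0.0000
Node u (S = 87.75): V_u = e^(−0.04)·[0.4378·46.4033 + 0.5622·8.3166] = 24.0125
Node d (S = 52): V_d = e^(−0.04)·[0.4378·8.3166 + 0.5622·0.0000] = 3.4986
Node 0 (S = 65): V_0 = e^(−0.04)·[0.4378·24.0125 + 0.5622·3.4986] = 11.9910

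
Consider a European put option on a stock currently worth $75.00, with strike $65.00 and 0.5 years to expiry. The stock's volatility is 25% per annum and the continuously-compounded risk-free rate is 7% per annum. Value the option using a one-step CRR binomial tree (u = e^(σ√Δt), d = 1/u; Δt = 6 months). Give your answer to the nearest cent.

$0.92

CRR parameters: u = e^(σ√Δt) = e^(0.25·√0.5) = 1.1934, d = 1/u = 0.8380
Per-period rate: rΔt = 0.07·0.5 = 0.035, so R = e^0.035 = 1.0356
Risk-neutral probability p = (e^0.035 − 0.8380)/(1.1934 − 0.8380) = 0.1977/0.3554 = 0.5561
Terminal stock prices: S_u = 89.5, S_d = 62.85
Terminal payoffs (K − S): max(-24.5, 0) = 0, max(2.152, 0) = 2.152
Node 0 (S = 75): V_0 = e^(−0.035)·[0.5561·0.0000 + 0.4439·2.1525] = 0.9225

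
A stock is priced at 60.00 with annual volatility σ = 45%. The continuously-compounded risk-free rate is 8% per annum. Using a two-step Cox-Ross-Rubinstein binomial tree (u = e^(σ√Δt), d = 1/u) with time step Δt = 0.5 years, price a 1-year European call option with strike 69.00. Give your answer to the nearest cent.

CRR parameters: u = e^(σ√Δt) = e^(0.45·√0.5) = 1.3746, d = 1/u = 0.7275
Per-period rate: rΔt = 0.08·0.5 = 0.04, so R = e^0.04 = 1.0408
Risk-neutral probability p = (e^0.04 − 0.7275)/(1.3746 − 0.7275) = 0.3134/0.6472 = 0.4842
Terminal stock prices: S_uu = 113.4, S_ud = 60, S_dd = 31.75
Terminal payoffs (S − K): max(44.38, 0) = 44.38, max(-9, 0) = 0, max(-37.25, 0) = 0
Node u (S = 82.48): V_u = e^(−0.04)·[0.4842·44.3795 + 0.5158·0.0000] = 20.6448
Node d (S = 43.65): V_d = e^(−0.04)·[0.4842·0.0000 + 0.5158·0.0000] = 0.0000
Node 0 (S = 60): V_0 = e^(−0.04)·[0.4842·20.6448 + 0.5158·0.0000] = 9.6037

9.60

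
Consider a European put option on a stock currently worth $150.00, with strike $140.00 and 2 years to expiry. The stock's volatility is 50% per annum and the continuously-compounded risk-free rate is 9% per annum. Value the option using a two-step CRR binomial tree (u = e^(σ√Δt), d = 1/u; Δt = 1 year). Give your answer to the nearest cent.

CRR parameters: u = e^(σ√Δt) = e^(0.5·√1) = 1.6487, d = 1/u = 0.6065
Per-period rate: rΔt = 0.09·1 = 0.09, so R = e^0.09 = 1.0942
Risk-neutral probability p = (e^0.09 − 0.6065)/(1.6487 − 0.6065) = 0.4876/1.0422 = 0.4679
Terminal stock prices: S_uu = 407.7, S_ud = 150, S_dd = 55.18
Terminal payoffs (K − S): max(-267.7, 0) = 0, max(-10, 0) = 0, max(84.82, 0) = 84.82
Node u (S = 247.3): V_u = e^(−0.09)·[0.4679·0.0000 + 0.5321·0.0000] = 0.0000
Node d (S = 90.98): V_d = e^(−0.09)·[0.4679·0.0000 + 0.5321·84.8181] = 41.2471
Node 0 (S = 150): V_0 = e^(−0.09)·[0.4679·0.0000 + 0.5321·41.2471] = 20.0585

$20.06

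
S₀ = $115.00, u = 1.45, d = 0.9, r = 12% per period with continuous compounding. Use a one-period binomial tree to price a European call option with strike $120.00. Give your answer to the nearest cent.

$17.15

Risk-neutral probability p = (e^0.12 − 0.9)/(1.45 − 0.9) = 0.2275/0.5500 = 0.4136
Terminal stock prices: S_u = 166.8, S_d = 103.5
Terminal payoffs (S − K): max(46.75, 0) = 46.75, max(-16.5, 0) = 0
Node 0 (S = 115): V_0 = e^(−0.12)·[0.4136·46.7500 + 0.5864·0.0000] = 17.1506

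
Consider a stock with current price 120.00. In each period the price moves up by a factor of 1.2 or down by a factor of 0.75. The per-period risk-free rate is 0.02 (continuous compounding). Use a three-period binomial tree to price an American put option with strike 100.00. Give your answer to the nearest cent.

Risk-neutral probability p = (e^0.02 − 0.75)/(1.2 − 0.75) = 0.2702/0.4500 = 0.6004
Terminal stock prices: S_uuu = 207.4, S_uud = 129.6, S_udd = 81, S_ddd = 50.62
Terminal payoffs (K − S): max(-107.4, 0) = 0, max(-29.6, 0) = 0, max(19, 0) = 19, max(49.38, 0) = 49.38
Node uu (S = 172.8): continuation = e^(−0.02)·[0.6004·0.0000 + 0.3996·0.0000] = 0.0000; exercise value = 0.0000 ≤ continuation, so V_uu = 0.0000
Node ud (S = 108): continuation = e^(−0.02)·[0.6004·0.0000 + 0.3996·19.0000] = 7.4412; exercise value = 0.0000 ≤ continuation, so V_ud = 7.4412
Node dd (S = 67.5): continuation = e^(−0.02)·[0.6004·19.0000 + 0.3996·49.3750] = 30.5199; exercise value = 32.5000 > continuation, so V_dd = 32.5000 (exercise)
Node u (S = 144): continuation = e^(−0.02)·[0.6004·0.0000 + 0.3996·7.4412] = 2.9143; exercise value = 0.0000 ≤ continuation, so V_u = 2.9143
Node d (S = 90): continuation = e^(−0.02)·[0.6004·7.4412 + 0.3996·32.5000] = 17.1079; exercise value = 10.0000 ≤ continuation, so V_d = 17.1079
Node 0 (S = 120): continuation = e^(−0.02)·[0.6004·2.9143 + 0.3996·17.1079] = 8.4154; exercise value = 0.0000 ≤ continuation, so V_0 = 8.4154

8.42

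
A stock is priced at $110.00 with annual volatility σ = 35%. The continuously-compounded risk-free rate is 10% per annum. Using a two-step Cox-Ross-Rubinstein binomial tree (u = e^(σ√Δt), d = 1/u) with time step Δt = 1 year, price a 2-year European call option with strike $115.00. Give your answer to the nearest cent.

$27.41

CRR parameters: u = e^(σ√Δt) = e^(0.35·√1) = 1.4191, d = 1/u = 0.7047
Per-period rate: rΔt = 0.1·1 = 0.1, so R = e^0.1 = 1.1052
Risk-neutral probability p = (e^0.1 − 0.7047)/(1.4191 − 0.7047) = 0.4005/0.7144 = 0.5606
Terminal stock prices: S_uu = 221.5, S_ud = 110, S_dd = 54.62
Terminal payoffs (S − K): max(106.5, 0) = 106.5, max(-5, 0) = 0, max(-60.38, 0) = 0
Node u (S = 156.1): V_u = e^(−0.1)·[0.5606·106.5128 + 0.4394·0.0000] = 54.0290
Node d (S = 77.52): V_d = e^(−0.1)·[0.5606·0.0000 + 0.4394·0.0000] = 0.0000
Node 0 (S = 110): V_0 = e^(−0.1)·[0.5606·54.0290 + 0.4394·0.0000] = 27.4064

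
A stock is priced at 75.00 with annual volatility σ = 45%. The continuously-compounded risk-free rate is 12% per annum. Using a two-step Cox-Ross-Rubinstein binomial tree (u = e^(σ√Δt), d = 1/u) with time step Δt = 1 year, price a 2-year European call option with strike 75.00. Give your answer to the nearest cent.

CRR parameters: u = e^(σ√Δt) = e^(0.45·√1) = 1.5683, d = 1/u = 0.6376
Per-period rate: rΔt = 0.12·1 = 0.12, so R = e^0.12 = 1.1275
Risk-neutral probability p = (e^0.12 − 0.6376)/(1.5683 − 0.6376) = 0.4899/0.9307 = 0.5264
Terminal stock prices: S_uu = 184.5, S_ud = 75, S_dd = 30.49
Terminal payoffs (S − K): max(109.5, 0) = 109.5, max(0, 0) = 0, max(-44.51, 0) = 0
Node u (S = 117.6): V_u = e^(−0.12)·[0.5264·109.4702 + 0.4736·0.0000] = 51.1044
Node d (S = 47.82): V_d = e^(−0.12)·[0.5264·0.0000 + 0.4736·0.0000] = 0.0000
Node 0 (S = 75): V_0 = e^(−0.12)·[0.5264·51.1044 + 0.4736·0.0000] = 23.8572

23.86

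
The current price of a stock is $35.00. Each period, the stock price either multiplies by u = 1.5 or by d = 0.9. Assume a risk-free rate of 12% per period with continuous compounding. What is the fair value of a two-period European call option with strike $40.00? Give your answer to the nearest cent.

Risk-neutral probability p = (e^0.12 − 0.9)/(1.5 − 0.9) = 0.2275/0.6000 = 0.3792
Terminal stock prices: S_uu = 78.75, S_ud = 47.25, S_dd = 28.35
Terminal payoffs (S − K): max(38.75, 0) = 38.75, max(7.25, 0) = 7.25, max(-11.65, 0) = 0
Node u (S = 52.5): V_u = e^(−0.12)·[0.3792·38.7500 + 0.6208·7.2500] = 17.0232
Node d (S = 31.5): V_d = e^(−0.12)·[0.3792·7.2500 + 0.6208·0.0000] = 2.4381
Node 0 (S = 35): V_0 = e^(−0.12)·[0.3792·17.0232 + 0.6208·2.4381] = 7.0671

$7.07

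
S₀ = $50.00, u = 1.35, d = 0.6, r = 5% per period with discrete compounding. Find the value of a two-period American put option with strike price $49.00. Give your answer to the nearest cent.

Risk-neutral probability p = (1 + 0.05 − 0.6)/(1.35 − 0.6) = 0.4500/0.7500 = 0.6000
Terminal stock prices: S_uu = 91.13, S_ud = 40.5, S_dd = 18
Terminal payoffs (K − S): max(-42.13, 0) = 0, max(8.5, 0) = 8.5, max(31, 0) = 31
Node u (S = 67.5): continuation = 1/1.05·[0.6000·0.0000 + 0.4000·8.5000] = 3.2381; exercise value = 0.0000 ≤ continuation, so V_u = 3.2381
Node d (S = 30): continuation = 1/1.05·[0.6000·8.5000 + 0.4000·31.0000] = 16.6667; exercise value = 19.0000 > continuation, so V_d = 19.0000 (exercise)
Node 0 (S = 50): continuation = 1/1.05·[0.6000·3.2381 + 0.4000·19.0000] = 9.0884; exercise value = 0.0000 ≤ continuation, so V_0 = 9.0884

$9.09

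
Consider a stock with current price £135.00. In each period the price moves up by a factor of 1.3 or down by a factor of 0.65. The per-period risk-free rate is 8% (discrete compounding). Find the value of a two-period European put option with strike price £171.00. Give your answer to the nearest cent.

£33.05

Risk-neutral probability p = (1 + 0.08 − 0.65)/(1.3 − 0.65) = 0.4300/0.6500 = 0.6615
Terminal stock prices: S_uu = 228.2, S_ud = 114.1, S_dd = 57.04
Terminal payoffs (K − S): max(-57.15, 0) = 0, max(56.92, 0) = 56.92, max(114, 0) = 114
Node u (S = 175.5): V_u = 1/1.08·[0.6615·0.0000 + 0.3385·56.9250] = 17.8397
Node d (S = 87.75): V_d = 1/1.08·[0.6615·56.9250 + 0.3385·113.9625] = 70.5833
Node 0 (S = 135): V_0 = 1/1.08·[0.6615·17.8397 + 0.3385·70.5833] = 33.0476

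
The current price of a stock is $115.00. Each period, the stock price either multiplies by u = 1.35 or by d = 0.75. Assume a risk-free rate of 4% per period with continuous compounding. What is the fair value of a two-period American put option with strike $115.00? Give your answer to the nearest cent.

$14.23

Risk-neutral probability p = (e^0.04 − 0.75)/(1.35 − 0.75) = 0.2908/0.6000 = 0.4847
Terminal stock prices: S_uu = 209.6, S_ud = 116.4, S_dd = 64.69
Terminal payoffs (K − S): max(-94.59, 0) = 0, max(-1.438, 0) = 0, max(50.31, 0) = 50.31
Node u (S = 155.2): continuation = e^(−0.04)·[0.4847·0.0000 + 0.5153·0.0000] = 0.0000; exercise value = 0.0000 ≤ continuation, so V_u = 0.0000
Node d (S = 86.25): continuation = e^(−0.04)·[0.4847·0.0000 + 0.5153·50.3125] = 24.9102; exercise value = 28.7500 > continuation, so V_d = 28.7500 (exercise)
Node 0 (S = 115): continuation = e^(−0.04)·[0.4847·0.0000 + 0.5153·28.7500] = 14.2344; exercise value = 0.0000 ≤ continuation, so V_0 = 14.2344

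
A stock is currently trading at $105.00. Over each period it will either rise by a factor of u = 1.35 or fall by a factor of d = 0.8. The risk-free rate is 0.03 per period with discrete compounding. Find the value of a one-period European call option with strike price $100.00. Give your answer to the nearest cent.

$16.95

Risk-neutral probability p = (1 + 0.03 − 0.8)/(1.35 − 0.8) = 0.2300/0.5500 = 0.4182
Terminal stock prices: S_u = 141.8, S_d = 84
Terminal payoffs (S − K): max(41.75, 0) = 41.75, max(-16, 0) = 0
Node 0 (S = 105): V_0 = 1/1.03·[0.4182·41.7500 + 0.5818·0.0000] = 16.9506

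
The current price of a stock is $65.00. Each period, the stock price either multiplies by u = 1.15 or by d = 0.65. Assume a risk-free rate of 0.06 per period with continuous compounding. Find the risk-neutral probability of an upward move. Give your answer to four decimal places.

Risk-neutral probability p = (e^0.06 − 0.65)/(1.15 − 0.65) = 0.4118/0.5000 = 0.8237

p = 0.8237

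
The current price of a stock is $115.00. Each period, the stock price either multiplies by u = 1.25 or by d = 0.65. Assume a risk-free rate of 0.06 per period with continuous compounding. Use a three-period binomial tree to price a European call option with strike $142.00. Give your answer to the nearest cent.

Risk-neutral probability p = (e^0.06 − 0.65)/(1.25 − 0.65) = 0.4118/0.6000 = 0.6864
Terminal stock prices: S_uuu = 224.6, S_uud = 116.8, S_udd = 60.73, S_ddd = 31.58
Terminal payoffs (S − K): max(82.61, 0) = 82.61, max(-25.2, 0) = 0, max(-81.27, 0) = 0, max(-110.4, 0) = 0
Node uu (S = 179.7): V_uu = e^(−0.06)·[0.6864·82.6094 + 0.3136·0.0000] = 53.4005
Node ud (S = 93.44): V_ud = e^(−0.06)·[0.6864·0.0000 + 0.3136·0.0000] = 0.0000
Node dd (S = 48.59): V_dd = e^(−0.06)·[0.6864·0.0000 + 0.3136·0.0000] = 0.0000
Node u (S = 143.8): V_u = e^(−0.06)·[0.6864·53.4005 + 0.3136·0.0000] = 34.5192
Node d (S = 74.75): V_d = e^(−0.06)·[0.6864·0.0000 + 0.3136·0.0000] = 0.0000
Node 0 (S = 115): V_0 = e^(−0.06)·[0.6864·34.5192 + 0.3136·0.0000] = 22.3140

$22.31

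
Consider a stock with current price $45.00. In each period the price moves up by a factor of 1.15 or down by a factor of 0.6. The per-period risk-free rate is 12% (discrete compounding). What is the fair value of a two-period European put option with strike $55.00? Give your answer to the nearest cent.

Risk-neutral probability p = (1 + 0.12 − 0.6)/(1.15 − 0.6) = 0.5200/0.5500 = 0.9455
Terminal stock prices: S_uu = 59.51, S_ud = 31.05, S_dd = 16.2
Terminal payoffs (K − S): max(-4.512, 0) = 0, max(23.95, 0) = 23.95, max(38.8, 0) = 38.8
Node u (S = 51.75): V_u = 1/1.12·[0.9455·0.0000 + 0.0545·23.9500] = 1.1664
Node d (S = 27): V_d = 1/1.12·[0.9455·23.9500 + 0.0545·38.8000] = 22.1071
Node 0 (S = 45): V_0 = 1/1.12·[0.9455·1.1664 + 0.0545·22.1071] = 2.0613

$2.06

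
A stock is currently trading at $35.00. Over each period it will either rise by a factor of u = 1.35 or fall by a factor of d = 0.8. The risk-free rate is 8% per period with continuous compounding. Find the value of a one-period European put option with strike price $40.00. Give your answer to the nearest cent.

$5.37

Risk-neutral probability p = (e^0.08 − 0.8)/(1.35 − 0.8) = 0.2833/0.5500 = 0.5151
Terminal stock prices: S_u = 47.25, S_d = 28
Terminal payoffs (K − S): max(-7.25, 0) = 0, max(12, 0) = 12
Node 0 (S = 35): V_0 = e^(−0.08)·[0.5151·0.0000 + 0.4849·12.0000] = 5.3718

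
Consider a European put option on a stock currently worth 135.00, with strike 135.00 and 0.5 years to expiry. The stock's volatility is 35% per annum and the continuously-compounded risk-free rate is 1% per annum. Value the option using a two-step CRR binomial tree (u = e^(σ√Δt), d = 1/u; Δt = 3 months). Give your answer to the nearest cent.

CRR parameters: u = e^(σ√Δt) = e^(0.35·√0.25) = 1.1912, d = 1/u = 0.8395
Per-period rate: rΔt = 0.01·0.25 = 0.0025, so R = e^0.0025 = 1.0025
Risk-neutral probability p = (e^0.0025 − 0.8395)/(1.1912 − 0.8395) = 0.1630/0.3518 = 0.4635
Terminal stock prices: S_uu = 191.6, S_ud = 135, S_dd = 95.13
Terminal payoffs (K − S): max(-56.57, 0) = 0, max(0, 0) = 0, max(39.87, 0) = 39.87
Node u (S = 160.8): V_u = e^(−0.0025)·[0.4635·0.0000 + 0.5365·0.0000] = 0.0000
Node d (S = 113.3): V_d = e^(−0.0025)·[0.4635·0.0000 + 0.5365·39.8671] = 21.3362
Node 0 (S = 135): V_0 = e^(−0.0025)·[0.4635·0.0000 + 0.5365·21.3362] = 11.4188

11.42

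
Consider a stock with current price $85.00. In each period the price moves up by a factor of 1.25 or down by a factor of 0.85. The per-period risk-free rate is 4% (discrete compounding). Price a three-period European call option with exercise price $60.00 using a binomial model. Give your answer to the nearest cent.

Risk-neutral probability p = (1 + 0.04 − 0.85)/(1.25 − 0.85) = 0.1900/0.4000 = 0.4750
Terminal stock prices: S_uuu = 166, S_uud = 112.9, S_udd = 76.77, S_ddd = 52.2
Terminal payoffs (S − K): max(106, 0) = 106, max(52.89, 0) = 52.89, max(16.77, 0) = 16.77, max(-7.799, 0) = 0
Node uu (S = 132.8): V_uu = 1/1.04·[0.4750·106.0156 + 0.5250·52.8906] = 75.1202
Node ud (S = 90.31): V_ud = 1/1.04·[0.4750·52.8906 + 0.5250·16.7656] = 32.6202
Node dd (S = 61.41): V_dd = 1/1.04·[0.4750·16.7656 + 0.5250·0.0000] = 7.6574
Node u (S = 106.2): V_u = 1/1.04·[0.4750·75.1202 + 0.5250·32.6202] = 50.7766
Node d (S = 72.25): V_d = 1/1.04·[0.4750·32.6202 + 0.5250·7.6574] = 18.7641
Node 0 (S = 85): V_0 = 1/1.04·[0.4750·50.7766 + 0.5250·18.7641] = 32.6635

$32.66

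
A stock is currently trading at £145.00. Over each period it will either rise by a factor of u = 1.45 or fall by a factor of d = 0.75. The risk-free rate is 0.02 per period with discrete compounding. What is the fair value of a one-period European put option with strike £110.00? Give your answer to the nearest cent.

£0.75

Risk-neutral probability p = (1 + 0.02 − 0.75)/(1.45 − 0.75) = 0.2700/0.7000 = 0.3857
Terminal stock prices: S_u = 210.2, S_d = 108.8
Terminal payoffs (K − S): max(-100.2, 0) = 0, max(1.25, 0) = 1.25
Node 0 (S = 145): V_0 = 1/1.02·[0.3857·0.0000 + 0.6143·1.2500] = 0.7528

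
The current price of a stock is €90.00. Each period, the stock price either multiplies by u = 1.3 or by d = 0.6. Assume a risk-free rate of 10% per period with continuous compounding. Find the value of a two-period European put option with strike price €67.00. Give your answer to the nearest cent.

Risk-neutral probability p = (e^0.1 − 0.6)/(1.3 − 0.6) = 0.5052/0.7000 = 0.7217
Terminal stock prices: S_uu = 152.1, S_ud = 70.2, S_dd = 32.4
Terminal payoffs (K − S): max(-85.1, 0) = 0, max(-3.2, 0) = 0, max(34.6, 0) = 34.6
Node u (S = 117): V_u = e^(−0.1)·[0.7217·0.0000 + 0.2783·0.0000] = 0.0000
Node d (S = 54): V_d = e^(−0.1)·[0.7217·0.0000 + 0.2783·34.6000] = 8.7137
Node 0 (S = 90): V_0 = e^(−0.1)·[0.7217·0.0000 + 0.2783·8.7137] = 2.1945

€2.19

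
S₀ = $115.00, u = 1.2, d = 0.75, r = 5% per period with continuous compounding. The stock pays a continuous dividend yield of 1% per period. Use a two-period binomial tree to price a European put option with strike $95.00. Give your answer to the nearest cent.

$3.43

Per-period risk-free factor R = e^0.05 = 1.0513; dividend-adjusted growth = e^(0.05−0.01) = 1.0408.
Risk-neutral probability p = (1.0408 − 0.75)/(1.2 − 0.75) = 0.2908/0.4500 = 0.6462
Terminal stock prices: S_uu = 165.6, S_ud = 103.5, S_dd = 64.69
Terminal payoffs (K − S): max(-70.6, 0) = 0, max(-8.5, 0) = 0, max(30.31, 0) = 30.31
Node u (S = 138): V_u = e^(−0.05)·[0.6462·0.0000 + 0.3538·0.0000] = 0.0000
Node d (S = 86.25): V_d = e^(−0.05)·[0.6462·0.0000 + 0.3538·30.3125] = 10.2002
Node 0 (S = 115): V_0 = e^(−0.05)·[0.6462·0.0000 + 0.3538·10.2002] = 3.4324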